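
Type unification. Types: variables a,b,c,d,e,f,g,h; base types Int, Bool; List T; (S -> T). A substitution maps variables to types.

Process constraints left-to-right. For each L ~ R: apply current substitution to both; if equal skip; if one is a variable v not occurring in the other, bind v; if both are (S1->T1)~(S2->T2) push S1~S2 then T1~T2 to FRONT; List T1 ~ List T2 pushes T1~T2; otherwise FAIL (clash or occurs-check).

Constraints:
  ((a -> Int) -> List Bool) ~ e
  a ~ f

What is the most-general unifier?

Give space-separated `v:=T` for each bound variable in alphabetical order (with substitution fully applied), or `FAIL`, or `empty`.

Answer: a:=f e:=((f -> Int) -> List Bool)

Derivation:
step 1: unify ((a -> Int) -> List Bool) ~ e  [subst: {-} | 1 pending]
  bind e := ((a -> Int) -> List Bool)
step 2: unify a ~ f  [subst: {e:=((a -> Int) -> List Bool)} | 0 pending]
  bind a := f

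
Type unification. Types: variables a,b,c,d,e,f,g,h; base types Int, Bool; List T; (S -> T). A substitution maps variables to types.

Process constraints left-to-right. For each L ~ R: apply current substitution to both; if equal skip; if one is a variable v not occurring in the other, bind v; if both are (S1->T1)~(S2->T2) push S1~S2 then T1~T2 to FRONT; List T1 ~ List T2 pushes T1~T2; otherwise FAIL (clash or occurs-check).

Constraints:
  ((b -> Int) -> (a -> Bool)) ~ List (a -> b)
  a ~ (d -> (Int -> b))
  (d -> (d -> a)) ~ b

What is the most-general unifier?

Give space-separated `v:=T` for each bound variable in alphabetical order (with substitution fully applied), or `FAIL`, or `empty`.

Answer: FAIL

Derivation:
step 1: unify ((b -> Int) -> (a -> Bool)) ~ List (a -> b)  [subst: {-} | 2 pending]
  clash: ((b -> Int) -> (a -> Bool)) vs List (a -> b)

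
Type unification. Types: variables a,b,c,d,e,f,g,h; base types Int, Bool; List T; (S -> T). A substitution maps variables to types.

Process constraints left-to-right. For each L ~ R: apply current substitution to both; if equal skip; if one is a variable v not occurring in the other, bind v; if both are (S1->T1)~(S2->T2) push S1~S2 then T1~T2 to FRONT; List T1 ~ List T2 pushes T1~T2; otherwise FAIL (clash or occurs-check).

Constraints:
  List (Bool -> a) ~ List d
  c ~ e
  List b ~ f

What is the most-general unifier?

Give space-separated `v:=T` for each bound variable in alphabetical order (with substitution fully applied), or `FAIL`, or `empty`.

Answer: c:=e d:=(Bool -> a) f:=List b

Derivation:
step 1: unify List (Bool -> a) ~ List d  [subst: {-} | 2 pending]
  -> decompose List: push (Bool -> a)~d
step 2: unify (Bool -> a) ~ d  [subst: {-} | 2 pending]
  bind d := (Bool -> a)
step 3: unify c ~ e  [subst: {d:=(Bool -> a)} | 1 pending]
  bind c := e
step 4: unify List b ~ f  [subst: {d:=(Bool -> a), c:=e} | 0 pending]
  bind f := List b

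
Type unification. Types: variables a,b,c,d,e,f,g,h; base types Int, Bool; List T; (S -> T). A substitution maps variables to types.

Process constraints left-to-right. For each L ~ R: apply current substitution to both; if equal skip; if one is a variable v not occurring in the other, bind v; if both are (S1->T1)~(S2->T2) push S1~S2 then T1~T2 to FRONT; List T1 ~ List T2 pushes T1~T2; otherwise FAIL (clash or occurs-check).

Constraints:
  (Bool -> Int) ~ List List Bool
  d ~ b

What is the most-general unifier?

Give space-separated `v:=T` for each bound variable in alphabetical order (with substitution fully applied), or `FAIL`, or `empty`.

Answer: FAIL

Derivation:
step 1: unify (Bool -> Int) ~ List List Bool  [subst: {-} | 1 pending]
  clash: (Bool -> Int) vs List List Bool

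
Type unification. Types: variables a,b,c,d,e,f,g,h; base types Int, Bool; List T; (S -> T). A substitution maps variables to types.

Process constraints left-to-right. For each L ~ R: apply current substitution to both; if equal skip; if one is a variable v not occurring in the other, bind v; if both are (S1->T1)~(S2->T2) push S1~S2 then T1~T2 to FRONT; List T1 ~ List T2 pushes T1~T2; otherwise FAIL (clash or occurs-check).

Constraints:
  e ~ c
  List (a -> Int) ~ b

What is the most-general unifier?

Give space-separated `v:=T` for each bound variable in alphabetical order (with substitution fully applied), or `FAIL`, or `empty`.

Answer: b:=List (a -> Int) e:=c

Derivation:
step 1: unify e ~ c  [subst: {-} | 1 pending]
  bind e := c
step 2: unify List (a -> Int) ~ b  [subst: {e:=c} | 0 pending]
  bind b := List (a -> Int)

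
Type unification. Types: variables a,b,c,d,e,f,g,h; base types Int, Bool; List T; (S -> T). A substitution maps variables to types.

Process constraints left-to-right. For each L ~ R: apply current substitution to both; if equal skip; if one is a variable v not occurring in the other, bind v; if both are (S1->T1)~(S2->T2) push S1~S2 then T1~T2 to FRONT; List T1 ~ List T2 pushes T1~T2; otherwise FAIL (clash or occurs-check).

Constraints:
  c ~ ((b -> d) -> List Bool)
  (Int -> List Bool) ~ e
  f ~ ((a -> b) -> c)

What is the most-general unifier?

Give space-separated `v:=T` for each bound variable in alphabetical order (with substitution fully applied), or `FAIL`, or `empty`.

step 1: unify c ~ ((b -> d) -> List Bool)  [subst: {-} | 2 pending]
  bind c := ((b -> d) -> List Bool)
step 2: unify (Int -> List Bool) ~ e  [subst: {c:=((b -> d) -> List Bool)} | 1 pending]
  bind e := (Int -> List Bool)
step 3: unify f ~ ((a -> b) -> ((b -> d) -> List Bool))  [subst: {c:=((b -> d) -> List Bool), e:=(Int -> List Bool)} | 0 pending]
  bind f := ((a -> b) -> ((b -> d) -> List Bool))

Answer: c:=((b -> d) -> List Bool) e:=(Int -> List Bool) f:=((a -> b) -> ((b -> d) -> List Bool))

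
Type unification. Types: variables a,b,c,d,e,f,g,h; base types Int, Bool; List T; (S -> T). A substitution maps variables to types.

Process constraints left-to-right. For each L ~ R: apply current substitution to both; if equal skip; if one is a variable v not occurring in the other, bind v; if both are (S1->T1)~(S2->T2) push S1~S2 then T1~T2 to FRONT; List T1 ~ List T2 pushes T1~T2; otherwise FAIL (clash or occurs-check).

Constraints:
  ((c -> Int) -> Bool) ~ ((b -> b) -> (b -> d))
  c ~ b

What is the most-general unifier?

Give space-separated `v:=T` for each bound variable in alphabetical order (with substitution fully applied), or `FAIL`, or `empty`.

Answer: FAIL

Derivation:
step 1: unify ((c -> Int) -> Bool) ~ ((b -> b) -> (b -> d))  [subst: {-} | 1 pending]
  -> decompose arrow: push (c -> Int)~(b -> b), Bool~(b -> d)
step 2: unify (c -> Int) ~ (b -> b)  [subst: {-} | 2 pending]
  -> decompose arrow: push c~b, Int~b
step 3: unify c ~ b  [subst: {-} | 3 pending]
  bind c := b
step 4: unify Int ~ b  [subst: {c:=b} | 2 pending]
  bind b := Int
step 5: unify Bool ~ (Int -> d)  [subst: {c:=b, b:=Int} | 1 pending]
  clash: Bool vs (Int -> d)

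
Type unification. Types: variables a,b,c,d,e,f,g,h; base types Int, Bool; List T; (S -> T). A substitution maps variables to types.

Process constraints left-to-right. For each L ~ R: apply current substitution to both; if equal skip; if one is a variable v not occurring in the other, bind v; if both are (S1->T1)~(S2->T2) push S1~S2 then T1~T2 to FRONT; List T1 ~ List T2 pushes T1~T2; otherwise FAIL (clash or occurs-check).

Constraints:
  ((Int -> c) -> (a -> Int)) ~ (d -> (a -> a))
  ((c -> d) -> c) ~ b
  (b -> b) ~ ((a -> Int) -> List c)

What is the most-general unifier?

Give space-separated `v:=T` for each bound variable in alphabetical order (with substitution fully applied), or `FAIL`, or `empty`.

Answer: FAIL

Derivation:
step 1: unify ((Int -> c) -> (a -> Int)) ~ (d -> (a -> a))  [subst: {-} | 2 pending]
  -> decompose arrow: push (Int -> c)~d, (a -> Int)~(a -> a)
step 2: unify (Int -> c) ~ d  [subst: {-} | 3 pending]
  bind d := (Int -> c)
step 3: unify (a -> Int) ~ (a -> a)  [subst: {d:=(Int -> c)} | 2 pending]
  -> decompose arrow: push a~a, Int~a
step 4: unify a ~ a  [subst: {d:=(Int -> c)} | 3 pending]
  -> identical, skip
step 5: unify Int ~ a  [subst: {d:=(Int -> c)} | 2 pending]
  bind a := Int
step 6: unify ((c -> (Int -> c)) -> c) ~ b  [subst: {d:=(Int -> c), a:=Int} | 1 pending]
  bind b := ((c -> (Int -> c)) -> c)
step 7: unify (((c -> (Int -> c)) -> c) -> ((c -> (Int -> c)) -> c)) ~ ((Int -> Int) -> List c)  [subst: {d:=(Int -> c), a:=Int, b:=((c -> (Int -> c)) -> c)} | 0 pending]
  -> decompose arrow: push ((c -> (Int -> c)) -> c)~(Int -> Int), ((c -> (Int -> c)) -> c)~List c
step 8: unify ((c -> (Int -> c)) -> c) ~ (Int -> Int)  [subst: {d:=(Int -> c), a:=Int, b:=((c -> (Int -> c)) -> c)} | 1 pending]
  -> decompose arrow: push (c -> (Int -> c))~Int, c~Int
step 9: unify (c -> (Int -> c)) ~ Int  [subst: {d:=(Int -> c), a:=Int, b:=((c -> (Int -> c)) -> c)} | 2 pending]
  clash: (c -> (Int -> c)) vs Int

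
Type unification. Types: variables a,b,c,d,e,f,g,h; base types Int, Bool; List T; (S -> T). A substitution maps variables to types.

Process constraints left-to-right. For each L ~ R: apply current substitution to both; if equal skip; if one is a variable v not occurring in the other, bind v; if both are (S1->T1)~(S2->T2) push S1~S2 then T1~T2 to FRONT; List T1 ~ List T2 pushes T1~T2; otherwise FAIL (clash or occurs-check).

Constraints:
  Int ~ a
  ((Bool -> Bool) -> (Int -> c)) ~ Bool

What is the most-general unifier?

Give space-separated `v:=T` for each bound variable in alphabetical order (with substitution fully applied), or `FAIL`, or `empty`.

step 1: unify Int ~ a  [subst: {-} | 1 pending]
  bind a := Int
step 2: unify ((Bool -> Bool) -> (Int -> c)) ~ Bool  [subst: {a:=Int} | 0 pending]
  clash: ((Bool -> Bool) -> (Int -> c)) vs Bool

Answer: FAIL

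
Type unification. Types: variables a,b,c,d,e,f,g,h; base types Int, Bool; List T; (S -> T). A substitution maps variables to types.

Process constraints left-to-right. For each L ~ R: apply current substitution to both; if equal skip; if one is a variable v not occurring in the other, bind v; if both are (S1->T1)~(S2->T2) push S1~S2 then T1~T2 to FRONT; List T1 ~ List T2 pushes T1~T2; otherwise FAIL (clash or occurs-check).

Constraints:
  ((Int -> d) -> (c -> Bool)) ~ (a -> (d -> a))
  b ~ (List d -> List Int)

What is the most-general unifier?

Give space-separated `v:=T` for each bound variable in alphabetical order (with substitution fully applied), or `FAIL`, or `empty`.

step 1: unify ((Int -> d) -> (c -> Bool)) ~ (a -> (d -> a))  [subst: {-} | 1 pending]
  -> decompose arrow: push (Int -> d)~a, (c -> Bool)~(d -> a)
step 2: unify (Int -> d) ~ a  [subst: {-} | 2 pending]
  bind a := (Int -> d)
step 3: unify (c -> Bool) ~ (d -> (Int -> d))  [subst: {a:=(Int -> d)} | 1 pending]
  -> decompose arrow: push c~d, Bool~(Int -> d)
step 4: unify c ~ d  [subst: {a:=(Int -> d)} | 2 pending]
  bind c := d
step 5: unify Bool ~ (Int -> d)  [subst: {a:=(Int -> d), c:=d} | 1 pending]
  clash: Bool vs (Int -> d)

Answer: FAIL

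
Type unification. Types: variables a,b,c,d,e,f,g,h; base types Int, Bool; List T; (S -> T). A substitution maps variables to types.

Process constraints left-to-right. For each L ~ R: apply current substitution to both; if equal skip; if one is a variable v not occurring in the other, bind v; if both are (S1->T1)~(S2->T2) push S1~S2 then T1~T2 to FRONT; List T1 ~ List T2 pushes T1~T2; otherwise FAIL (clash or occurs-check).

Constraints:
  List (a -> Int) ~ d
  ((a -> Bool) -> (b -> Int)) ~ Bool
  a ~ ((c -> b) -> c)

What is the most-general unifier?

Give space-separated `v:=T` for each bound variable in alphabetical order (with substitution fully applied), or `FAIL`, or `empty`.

step 1: unify List (a -> Int) ~ d  [subst: {-} | 2 pending]
  bind d := List (a -> Int)
step 2: unify ((a -> Bool) -> (b -> Int)) ~ Bool  [subst: {d:=List (a -> Int)} | 1 pending]
  clash: ((a -> Bool) -> (b -> Int)) vs Bool

Answer: FAIL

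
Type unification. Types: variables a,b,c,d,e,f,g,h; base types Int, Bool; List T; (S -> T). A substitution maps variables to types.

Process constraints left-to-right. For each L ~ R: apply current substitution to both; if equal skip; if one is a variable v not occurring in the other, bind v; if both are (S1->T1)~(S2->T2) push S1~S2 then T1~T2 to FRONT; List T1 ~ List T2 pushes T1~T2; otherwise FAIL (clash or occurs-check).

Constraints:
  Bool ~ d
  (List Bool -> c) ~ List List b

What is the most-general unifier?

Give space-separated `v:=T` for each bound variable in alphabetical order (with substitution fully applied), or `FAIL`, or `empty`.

Answer: FAIL

Derivation:
step 1: unify Bool ~ d  [subst: {-} | 1 pending]
  bind d := Bool
step 2: unify (List Bool -> c) ~ List List b  [subst: {d:=Bool} | 0 pending]
  clash: (List Bool -> c) vs List List b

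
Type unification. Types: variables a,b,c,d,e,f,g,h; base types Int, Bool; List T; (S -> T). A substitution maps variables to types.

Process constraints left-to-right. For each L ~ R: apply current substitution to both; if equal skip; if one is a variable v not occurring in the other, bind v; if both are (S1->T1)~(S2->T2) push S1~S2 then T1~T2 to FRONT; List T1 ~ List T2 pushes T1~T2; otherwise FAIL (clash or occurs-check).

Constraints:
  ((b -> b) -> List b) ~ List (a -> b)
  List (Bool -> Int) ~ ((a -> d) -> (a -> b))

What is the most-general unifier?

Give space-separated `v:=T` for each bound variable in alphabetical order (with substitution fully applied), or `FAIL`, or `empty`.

step 1: unify ((b -> b) -> List b) ~ List (a -> b)  [subst: {-} | 1 pending]
  clash: ((b -> b) -> List b) vs List (a -> b)

Answer: FAIL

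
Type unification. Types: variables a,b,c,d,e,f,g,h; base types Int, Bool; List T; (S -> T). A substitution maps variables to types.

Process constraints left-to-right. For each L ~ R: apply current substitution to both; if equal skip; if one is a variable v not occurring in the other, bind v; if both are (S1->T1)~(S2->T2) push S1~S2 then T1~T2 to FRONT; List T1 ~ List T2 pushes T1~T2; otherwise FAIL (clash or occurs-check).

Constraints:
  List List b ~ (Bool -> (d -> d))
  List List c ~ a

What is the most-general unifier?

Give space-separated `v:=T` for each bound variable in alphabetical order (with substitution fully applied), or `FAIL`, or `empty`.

Answer: FAIL

Derivation:
step 1: unify List List b ~ (Bool -> (d -> d))  [subst: {-} | 1 pending]
  clash: List List b vs (Bool -> (d -> d))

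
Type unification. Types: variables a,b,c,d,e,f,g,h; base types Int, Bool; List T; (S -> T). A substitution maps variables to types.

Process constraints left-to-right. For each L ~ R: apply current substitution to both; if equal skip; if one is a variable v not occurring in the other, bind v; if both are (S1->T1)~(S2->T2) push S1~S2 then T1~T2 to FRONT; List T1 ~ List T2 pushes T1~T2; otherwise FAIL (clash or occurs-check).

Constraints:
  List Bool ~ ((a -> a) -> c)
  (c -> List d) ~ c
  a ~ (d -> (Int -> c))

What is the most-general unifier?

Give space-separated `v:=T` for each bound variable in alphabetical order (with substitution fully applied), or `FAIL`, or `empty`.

step 1: unify List Bool ~ ((a -> a) -> c)  [subst: {-} | 2 pending]
  clash: List Bool vs ((a -> a) -> c)

Answer: FAIL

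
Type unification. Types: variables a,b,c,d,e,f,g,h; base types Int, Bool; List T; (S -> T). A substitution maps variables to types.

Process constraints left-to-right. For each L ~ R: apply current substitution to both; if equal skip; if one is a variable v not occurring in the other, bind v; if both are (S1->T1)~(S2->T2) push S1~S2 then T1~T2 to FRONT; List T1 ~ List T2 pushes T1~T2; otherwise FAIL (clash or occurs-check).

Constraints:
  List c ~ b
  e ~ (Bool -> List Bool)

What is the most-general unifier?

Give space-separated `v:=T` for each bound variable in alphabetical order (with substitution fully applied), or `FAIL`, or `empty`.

Answer: b:=List c e:=(Bool -> List Bool)

Derivation:
step 1: unify List c ~ b  [subst: {-} | 1 pending]
  bind b := List c
step 2: unify e ~ (Bool -> List Bool)  [subst: {b:=List c} | 0 pending]
  bind e := (Bool -> List Bool)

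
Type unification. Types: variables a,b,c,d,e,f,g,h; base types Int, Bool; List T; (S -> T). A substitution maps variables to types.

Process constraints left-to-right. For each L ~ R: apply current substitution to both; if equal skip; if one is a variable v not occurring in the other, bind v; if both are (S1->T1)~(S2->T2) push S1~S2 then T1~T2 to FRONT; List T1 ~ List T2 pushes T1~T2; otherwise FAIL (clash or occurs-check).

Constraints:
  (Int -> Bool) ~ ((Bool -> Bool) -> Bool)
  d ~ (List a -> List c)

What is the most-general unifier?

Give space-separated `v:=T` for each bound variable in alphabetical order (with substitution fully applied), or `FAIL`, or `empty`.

Answer: FAIL

Derivation:
step 1: unify (Int -> Bool) ~ ((Bool -> Bool) -> Bool)  [subst: {-} | 1 pending]
  -> decompose arrow: push Int~(Bool -> Bool), Bool~Bool
step 2: unify Int ~ (Bool -> Bool)  [subst: {-} | 2 pending]
  clash: Int vs (Bool -> Bool)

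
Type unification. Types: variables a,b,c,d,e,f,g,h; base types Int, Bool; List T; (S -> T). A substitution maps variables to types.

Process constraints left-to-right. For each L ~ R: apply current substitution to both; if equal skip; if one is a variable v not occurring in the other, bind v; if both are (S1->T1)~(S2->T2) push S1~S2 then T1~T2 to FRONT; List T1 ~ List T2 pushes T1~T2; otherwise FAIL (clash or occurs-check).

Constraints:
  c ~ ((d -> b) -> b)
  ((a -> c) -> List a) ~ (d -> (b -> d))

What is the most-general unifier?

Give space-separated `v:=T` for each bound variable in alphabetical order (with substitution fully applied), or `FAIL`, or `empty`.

step 1: unify c ~ ((d -> b) -> b)  [subst: {-} | 1 pending]
  bind c := ((d -> b) -> b)
step 2: unify ((a -> ((d -> b) -> b)) -> List a) ~ (d -> (b -> d))  [subst: {c:=((d -> b) -> b)} | 0 pending]
  -> decompose arrow: push (a -> ((d -> b) -> b))~d, List a~(b -> d)
step 3: unify (a -> ((d -> b) -> b)) ~ d  [subst: {c:=((d -> b) -> b)} | 1 pending]
  occurs-check fail

Answer: FAIL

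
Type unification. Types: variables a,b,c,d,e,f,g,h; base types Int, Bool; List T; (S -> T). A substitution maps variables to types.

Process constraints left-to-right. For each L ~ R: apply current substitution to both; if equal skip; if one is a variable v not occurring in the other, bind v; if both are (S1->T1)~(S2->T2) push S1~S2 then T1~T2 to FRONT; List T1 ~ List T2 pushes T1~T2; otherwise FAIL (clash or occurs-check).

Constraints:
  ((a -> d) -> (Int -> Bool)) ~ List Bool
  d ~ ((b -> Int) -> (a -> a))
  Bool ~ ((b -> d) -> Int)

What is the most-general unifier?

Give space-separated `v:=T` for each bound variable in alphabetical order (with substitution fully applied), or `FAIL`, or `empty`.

step 1: unify ((a -> d) -> (Int -> Bool)) ~ List Bool  [subst: {-} | 2 pending]
  clash: ((a -> d) -> (Int -> Bool)) vs List Bool

Answer: FAIL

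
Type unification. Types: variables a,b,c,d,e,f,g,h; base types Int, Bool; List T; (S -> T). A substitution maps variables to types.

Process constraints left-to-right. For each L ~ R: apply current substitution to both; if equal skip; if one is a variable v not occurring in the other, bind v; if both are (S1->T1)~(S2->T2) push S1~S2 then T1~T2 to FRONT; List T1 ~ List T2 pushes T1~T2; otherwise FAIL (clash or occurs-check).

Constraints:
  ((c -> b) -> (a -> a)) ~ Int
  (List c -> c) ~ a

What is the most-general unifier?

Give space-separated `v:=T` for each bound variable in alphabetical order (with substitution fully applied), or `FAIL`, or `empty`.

step 1: unify ((c -> b) -> (a -> a)) ~ Int  [subst: {-} | 1 pending]
  clash: ((c -> b) -> (a -> a)) vs Int

Answer: FAIL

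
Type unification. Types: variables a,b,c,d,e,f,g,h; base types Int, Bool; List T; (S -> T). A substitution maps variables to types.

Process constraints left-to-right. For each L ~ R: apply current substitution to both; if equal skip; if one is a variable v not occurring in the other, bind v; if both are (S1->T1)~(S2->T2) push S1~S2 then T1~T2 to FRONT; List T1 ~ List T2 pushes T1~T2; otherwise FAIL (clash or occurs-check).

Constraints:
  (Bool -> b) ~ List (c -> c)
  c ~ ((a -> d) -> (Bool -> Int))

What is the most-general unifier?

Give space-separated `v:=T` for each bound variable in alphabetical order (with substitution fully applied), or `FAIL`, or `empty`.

step 1: unify (Bool -> b) ~ List (c -> c)  [subst: {-} | 1 pending]
  clash: (Bool -> b) vs List (c -> c)

Answer: FAIL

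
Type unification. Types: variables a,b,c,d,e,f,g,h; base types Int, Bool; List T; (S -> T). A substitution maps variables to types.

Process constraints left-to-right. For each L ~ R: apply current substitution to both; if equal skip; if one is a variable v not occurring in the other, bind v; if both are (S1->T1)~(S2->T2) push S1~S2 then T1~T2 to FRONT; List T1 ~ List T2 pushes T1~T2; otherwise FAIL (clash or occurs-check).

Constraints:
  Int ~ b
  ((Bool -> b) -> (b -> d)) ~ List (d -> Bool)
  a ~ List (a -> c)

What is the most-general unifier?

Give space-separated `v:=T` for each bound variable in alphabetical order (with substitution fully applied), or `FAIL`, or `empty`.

Answer: FAIL

Derivation:
step 1: unify Int ~ b  [subst: {-} | 2 pending]
  bind b := Int
step 2: unify ((Bool -> Int) -> (Int -> d)) ~ List (d -> Bool)  [subst: {b:=Int} | 1 pending]
  clash: ((Bool -> Int) -> (Int -> d)) vs List (d -> Bool)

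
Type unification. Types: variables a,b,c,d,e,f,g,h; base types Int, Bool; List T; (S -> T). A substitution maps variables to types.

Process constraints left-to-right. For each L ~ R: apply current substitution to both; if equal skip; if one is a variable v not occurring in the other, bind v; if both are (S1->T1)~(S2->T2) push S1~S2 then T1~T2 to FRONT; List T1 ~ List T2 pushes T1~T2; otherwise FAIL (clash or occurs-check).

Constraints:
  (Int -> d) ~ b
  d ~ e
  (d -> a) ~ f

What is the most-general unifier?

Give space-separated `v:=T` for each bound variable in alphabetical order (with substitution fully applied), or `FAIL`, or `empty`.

Answer: b:=(Int -> e) d:=e f:=(e -> a)

Derivation:
step 1: unify (Int -> d) ~ b  [subst: {-} | 2 pending]
  bind b := (Int -> d)
step 2: unify d ~ e  [subst: {b:=(Int -> d)} | 1 pending]
  bind d := e
step 3: unify (e -> a) ~ f  [subst: {b:=(Int -> d), d:=e} | 0 pending]
  bind f := (e -> a)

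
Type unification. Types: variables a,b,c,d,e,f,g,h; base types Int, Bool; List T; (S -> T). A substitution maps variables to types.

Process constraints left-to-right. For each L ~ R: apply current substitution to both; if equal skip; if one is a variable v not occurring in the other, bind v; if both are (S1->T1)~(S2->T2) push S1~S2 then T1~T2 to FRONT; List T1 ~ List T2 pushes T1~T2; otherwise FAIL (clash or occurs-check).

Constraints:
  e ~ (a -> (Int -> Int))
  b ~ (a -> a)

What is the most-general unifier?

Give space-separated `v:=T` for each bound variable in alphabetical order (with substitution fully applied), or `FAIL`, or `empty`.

Answer: b:=(a -> a) e:=(a -> (Int -> Int))

Derivation:
step 1: unify e ~ (a -> (Int -> Int))  [subst: {-} | 1 pending]
  bind e := (a -> (Int -> Int))
step 2: unify b ~ (a -> a)  [subst: {e:=(a -> (Int -> Int))} | 0 pending]
  bind b := (a -> a)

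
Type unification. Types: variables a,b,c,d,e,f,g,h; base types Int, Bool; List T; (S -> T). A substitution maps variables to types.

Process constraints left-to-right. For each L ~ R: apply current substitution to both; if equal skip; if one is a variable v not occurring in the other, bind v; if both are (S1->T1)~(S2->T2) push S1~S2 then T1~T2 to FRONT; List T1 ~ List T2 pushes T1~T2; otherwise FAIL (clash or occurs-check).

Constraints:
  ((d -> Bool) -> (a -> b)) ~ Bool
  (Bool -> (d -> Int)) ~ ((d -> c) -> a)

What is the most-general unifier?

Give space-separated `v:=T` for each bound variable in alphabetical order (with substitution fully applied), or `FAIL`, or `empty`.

step 1: unify ((d -> Bool) -> (a -> b)) ~ Bool  [subst: {-} | 1 pending]
  clash: ((d -> Bool) -> (a -> b)) vs Bool

Answer: FAIL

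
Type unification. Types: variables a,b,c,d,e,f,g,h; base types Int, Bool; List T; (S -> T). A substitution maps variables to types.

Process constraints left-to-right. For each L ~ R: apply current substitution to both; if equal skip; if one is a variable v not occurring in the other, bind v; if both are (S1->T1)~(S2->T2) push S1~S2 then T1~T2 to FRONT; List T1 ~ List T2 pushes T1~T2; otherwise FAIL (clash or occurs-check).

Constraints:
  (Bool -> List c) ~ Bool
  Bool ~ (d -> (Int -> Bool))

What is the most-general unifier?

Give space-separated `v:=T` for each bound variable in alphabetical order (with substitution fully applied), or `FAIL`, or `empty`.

step 1: unify (Bool -> List c) ~ Bool  [subst: {-} | 1 pending]
  clash: (Bool -> List c) vs Bool

Answer: FAIL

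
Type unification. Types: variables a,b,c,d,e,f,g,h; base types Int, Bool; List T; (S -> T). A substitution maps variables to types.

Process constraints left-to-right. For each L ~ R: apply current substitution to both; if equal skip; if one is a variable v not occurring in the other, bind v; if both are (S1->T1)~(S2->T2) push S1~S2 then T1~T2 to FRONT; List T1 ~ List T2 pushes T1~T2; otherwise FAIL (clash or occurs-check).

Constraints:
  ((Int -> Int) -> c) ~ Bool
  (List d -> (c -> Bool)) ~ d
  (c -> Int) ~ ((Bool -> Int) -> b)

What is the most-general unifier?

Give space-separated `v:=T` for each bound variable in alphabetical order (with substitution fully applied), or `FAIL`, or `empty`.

step 1: unify ((Int -> Int) -> c) ~ Bool  [subst: {-} | 2 pending]
  clash: ((Int -> Int) -> c) vs Bool

Answer: FAIL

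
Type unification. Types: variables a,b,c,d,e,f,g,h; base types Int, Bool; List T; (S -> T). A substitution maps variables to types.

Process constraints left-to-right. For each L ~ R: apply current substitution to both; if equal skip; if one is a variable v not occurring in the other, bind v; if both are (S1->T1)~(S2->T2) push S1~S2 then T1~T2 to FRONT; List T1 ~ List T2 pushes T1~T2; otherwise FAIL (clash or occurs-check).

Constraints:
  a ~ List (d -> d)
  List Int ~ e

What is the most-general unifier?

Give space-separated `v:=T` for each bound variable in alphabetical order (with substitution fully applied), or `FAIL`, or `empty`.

Answer: a:=List (d -> d) e:=List Int

Derivation:
step 1: unify a ~ List (d -> d)  [subst: {-} | 1 pending]
  bind a := List (d -> d)
step 2: unify List Int ~ e  [subst: {a:=List (d -> d)} | 0 pending]
  bind e := List Int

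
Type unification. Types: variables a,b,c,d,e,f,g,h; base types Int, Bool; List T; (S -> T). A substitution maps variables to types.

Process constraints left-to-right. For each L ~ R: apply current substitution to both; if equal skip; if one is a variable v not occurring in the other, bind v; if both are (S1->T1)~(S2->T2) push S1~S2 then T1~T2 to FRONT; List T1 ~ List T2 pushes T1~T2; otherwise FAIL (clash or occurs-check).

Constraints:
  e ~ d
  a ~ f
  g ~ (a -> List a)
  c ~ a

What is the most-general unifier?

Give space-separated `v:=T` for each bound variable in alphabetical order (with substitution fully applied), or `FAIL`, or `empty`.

Answer: a:=f c:=f e:=d g:=(f -> List f)

Derivation:
step 1: unify e ~ d  [subst: {-} | 3 pending]
  bind e := d
step 2: unify a ~ f  [subst: {e:=d} | 2 pending]
  bind a := f
step 3: unify g ~ (f -> List f)  [subst: {e:=d, a:=f} | 1 pending]
  bind g := (f -> List f)
step 4: unify c ~ f  [subst: {e:=d, a:=f, g:=(f -> List f)} | 0 pending]
  bind c := f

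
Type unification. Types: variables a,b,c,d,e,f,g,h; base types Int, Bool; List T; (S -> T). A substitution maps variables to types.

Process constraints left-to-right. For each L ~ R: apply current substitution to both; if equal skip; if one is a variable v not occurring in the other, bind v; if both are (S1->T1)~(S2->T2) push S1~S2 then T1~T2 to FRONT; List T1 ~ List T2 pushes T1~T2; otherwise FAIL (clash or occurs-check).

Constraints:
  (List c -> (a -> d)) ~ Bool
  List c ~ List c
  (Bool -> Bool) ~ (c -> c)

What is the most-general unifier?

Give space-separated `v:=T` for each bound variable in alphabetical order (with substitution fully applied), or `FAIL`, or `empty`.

Answer: FAIL

Derivation:
step 1: unify (List c -> (a -> d)) ~ Bool  [subst: {-} | 2 pending]
  clash: (List c -> (a -> d)) vs Bool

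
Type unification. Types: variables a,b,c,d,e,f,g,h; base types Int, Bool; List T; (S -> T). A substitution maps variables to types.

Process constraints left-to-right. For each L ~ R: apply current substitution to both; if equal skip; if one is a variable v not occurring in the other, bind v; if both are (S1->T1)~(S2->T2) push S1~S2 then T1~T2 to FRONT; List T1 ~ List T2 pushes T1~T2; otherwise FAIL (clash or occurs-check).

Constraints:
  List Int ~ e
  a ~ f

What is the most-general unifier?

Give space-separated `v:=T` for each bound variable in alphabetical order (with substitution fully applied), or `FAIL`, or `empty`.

step 1: unify List Int ~ e  [subst: {-} | 1 pending]
  bind e := List Int
step 2: unify a ~ f  [subst: {e:=List Int} | 0 pending]
  bind a := f

Answer: a:=f e:=List Int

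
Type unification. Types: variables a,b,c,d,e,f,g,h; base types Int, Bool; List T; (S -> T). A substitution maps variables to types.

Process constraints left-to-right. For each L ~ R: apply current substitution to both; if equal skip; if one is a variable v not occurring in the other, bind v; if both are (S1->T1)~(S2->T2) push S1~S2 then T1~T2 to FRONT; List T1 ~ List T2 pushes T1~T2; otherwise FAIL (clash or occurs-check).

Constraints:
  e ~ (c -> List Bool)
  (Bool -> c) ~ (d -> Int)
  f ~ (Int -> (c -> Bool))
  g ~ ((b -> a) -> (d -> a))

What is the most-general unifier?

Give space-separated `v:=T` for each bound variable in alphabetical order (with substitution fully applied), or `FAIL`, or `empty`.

step 1: unify e ~ (c -> List Bool)  [subst: {-} | 3 pending]
  bind e := (c -> List Bool)
step 2: unify (Bool -> c) ~ (d -> Int)  [subst: {e:=(c -> List Bool)} | 2 pending]
  -> decompose arrow: push Bool~d, c~Int
step 3: unify Bool ~ d  [subst: {e:=(c -> List Bool)} | 3 pending]
  bind d := Bool
step 4: unify c ~ Int  [subst: {e:=(c -> List Bool), d:=Bool} | 2 pending]
  bind c := Int
step 5: unify f ~ (Int -> (Int -> Bool))  [subst: {e:=(c -> List Bool), d:=Bool, c:=Int} | 1 pending]
  bind f := (Int -> (Int -> Bool))
step 6: unify g ~ ((b -> a) -> (Bool -> a))  [subst: {e:=(c -> List Bool), d:=Bool, c:=Int, f:=(Int -> (Int -> Bool))} | 0 pending]
  bind g := ((b -> a) -> (Bool -> a))

Answer: c:=Int d:=Bool e:=(Int -> List Bool) f:=(Int -> (Int -> Bool)) g:=((b -> a) -> (Bool -> a))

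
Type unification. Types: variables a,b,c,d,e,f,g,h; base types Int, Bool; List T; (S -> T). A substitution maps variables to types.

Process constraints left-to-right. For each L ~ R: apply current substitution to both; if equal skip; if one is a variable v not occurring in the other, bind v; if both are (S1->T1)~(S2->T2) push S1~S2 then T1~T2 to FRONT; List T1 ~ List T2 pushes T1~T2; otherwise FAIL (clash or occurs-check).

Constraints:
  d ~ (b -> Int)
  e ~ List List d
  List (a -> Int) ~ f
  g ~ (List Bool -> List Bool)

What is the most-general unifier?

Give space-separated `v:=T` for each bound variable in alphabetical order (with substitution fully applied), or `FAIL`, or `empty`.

step 1: unify d ~ (b -> Int)  [subst: {-} | 3 pending]
  bind d := (b -> Int)
step 2: unify e ~ List List (b -> Int)  [subst: {d:=(b -> Int)} | 2 pending]
  bind e := List List (b -> Int)
step 3: unify List (a -> Int) ~ f  [subst: {d:=(b -> Int), e:=List List (b -> Int)} | 1 pending]
  bind f := List (a -> Int)
step 4: unify g ~ (List Bool -> List Bool)  [subst: {d:=(b -> Int), e:=List List (b -> Int), f:=List (a -> Int)} | 0 pending]
  bind g := (List Bool -> List Bool)

Answer: d:=(b -> Int) e:=List List (b -> Int) f:=List (a -> Int) g:=(List Bool -> List Bool)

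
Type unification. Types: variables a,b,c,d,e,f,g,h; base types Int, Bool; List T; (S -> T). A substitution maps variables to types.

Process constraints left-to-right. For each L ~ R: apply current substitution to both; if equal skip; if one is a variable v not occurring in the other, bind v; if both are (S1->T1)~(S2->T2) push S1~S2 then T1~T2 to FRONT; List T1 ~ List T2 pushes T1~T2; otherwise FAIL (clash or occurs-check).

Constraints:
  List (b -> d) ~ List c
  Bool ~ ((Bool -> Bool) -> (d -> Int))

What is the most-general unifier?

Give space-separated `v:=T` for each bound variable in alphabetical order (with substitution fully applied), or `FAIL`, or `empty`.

step 1: unify List (b -> d) ~ List c  [subst: {-} | 1 pending]
  -> decompose List: push (b -> d)~c
step 2: unify (b -> d) ~ c  [subst: {-} | 1 pending]
  bind c := (b -> d)
step 3: unify Bool ~ ((Bool -> Bool) -> (d -> Int))  [subst: {c:=(b -> d)} | 0 pending]
  clash: Bool vs ((Bool -> Bool) -> (d -> Int))

Answer: FAIL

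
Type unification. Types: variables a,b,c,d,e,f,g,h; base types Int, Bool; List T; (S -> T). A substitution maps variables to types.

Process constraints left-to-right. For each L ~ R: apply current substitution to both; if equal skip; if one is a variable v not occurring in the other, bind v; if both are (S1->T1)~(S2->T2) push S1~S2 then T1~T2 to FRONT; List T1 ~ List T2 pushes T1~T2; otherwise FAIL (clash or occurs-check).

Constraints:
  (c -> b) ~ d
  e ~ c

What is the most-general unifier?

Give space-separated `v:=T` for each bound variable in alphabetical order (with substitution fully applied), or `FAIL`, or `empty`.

Answer: d:=(c -> b) e:=c

Derivation:
step 1: unify (c -> b) ~ d  [subst: {-} | 1 pending]
  bind d := (c -> b)
step 2: unify e ~ c  [subst: {d:=(c -> b)} | 0 pending]
  bind e := c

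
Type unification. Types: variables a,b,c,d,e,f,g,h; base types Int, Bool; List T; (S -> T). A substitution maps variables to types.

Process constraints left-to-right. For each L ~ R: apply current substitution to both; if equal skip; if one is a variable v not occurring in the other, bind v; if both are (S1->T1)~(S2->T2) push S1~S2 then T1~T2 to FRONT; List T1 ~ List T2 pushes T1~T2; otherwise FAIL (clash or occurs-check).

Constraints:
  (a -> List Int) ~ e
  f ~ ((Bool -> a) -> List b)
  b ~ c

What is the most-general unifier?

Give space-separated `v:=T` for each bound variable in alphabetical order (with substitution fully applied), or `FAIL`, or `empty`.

step 1: unify (a -> List Int) ~ e  [subst: {-} | 2 pending]
  bind e := (a -> List Int)
step 2: unify f ~ ((Bool -> a) -> List b)  [subst: {e:=(a -> List Int)} | 1 pending]
  bind f := ((Bool -> a) -> List b)
step 3: unify b ~ c  [subst: {e:=(a -> List Int), f:=((Bool -> a) -> List b)} | 0 pending]
  bind b := c

Answer: b:=c e:=(a -> List Int) f:=((Bool -> a) -> List c)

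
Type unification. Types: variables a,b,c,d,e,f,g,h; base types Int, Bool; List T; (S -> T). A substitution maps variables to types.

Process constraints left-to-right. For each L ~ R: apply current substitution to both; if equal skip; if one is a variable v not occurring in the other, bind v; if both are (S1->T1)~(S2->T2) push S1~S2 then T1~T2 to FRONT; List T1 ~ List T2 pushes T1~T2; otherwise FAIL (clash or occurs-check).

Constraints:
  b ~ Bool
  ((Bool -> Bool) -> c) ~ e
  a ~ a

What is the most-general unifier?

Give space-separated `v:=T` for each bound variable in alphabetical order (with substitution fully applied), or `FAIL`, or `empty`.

Answer: b:=Bool e:=((Bool -> Bool) -> c)

Derivation:
step 1: unify b ~ Bool  [subst: {-} | 2 pending]
  bind b := Bool
step 2: unify ((Bool -> Bool) -> c) ~ e  [subst: {b:=Bool} | 1 pending]
  bind e := ((Bool -> Bool) -> c)
step 3: unify a ~ a  [subst: {b:=Bool, e:=((Bool -> Bool) -> c)} | 0 pending]
  -> identical, skip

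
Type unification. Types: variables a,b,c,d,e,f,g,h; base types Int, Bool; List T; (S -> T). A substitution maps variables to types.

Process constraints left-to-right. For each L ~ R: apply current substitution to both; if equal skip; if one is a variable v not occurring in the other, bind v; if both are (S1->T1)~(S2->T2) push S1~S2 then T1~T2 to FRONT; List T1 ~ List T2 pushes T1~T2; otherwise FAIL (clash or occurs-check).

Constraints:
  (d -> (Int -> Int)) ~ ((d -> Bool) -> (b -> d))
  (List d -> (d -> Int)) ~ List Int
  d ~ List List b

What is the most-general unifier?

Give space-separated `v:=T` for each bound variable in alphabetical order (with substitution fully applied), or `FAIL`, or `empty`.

Answer: FAIL

Derivation:
step 1: unify (d -> (Int -> Int)) ~ ((d -> Bool) -> (b -> d))  [subst: {-} | 2 pending]
  -> decompose arrow: push d~(d -> Bool), (Int -> Int)~(b -> d)
step 2: unify d ~ (d -> Bool)  [subst: {-} | 3 pending]
  occurs-check fail: d in (d -> Bool)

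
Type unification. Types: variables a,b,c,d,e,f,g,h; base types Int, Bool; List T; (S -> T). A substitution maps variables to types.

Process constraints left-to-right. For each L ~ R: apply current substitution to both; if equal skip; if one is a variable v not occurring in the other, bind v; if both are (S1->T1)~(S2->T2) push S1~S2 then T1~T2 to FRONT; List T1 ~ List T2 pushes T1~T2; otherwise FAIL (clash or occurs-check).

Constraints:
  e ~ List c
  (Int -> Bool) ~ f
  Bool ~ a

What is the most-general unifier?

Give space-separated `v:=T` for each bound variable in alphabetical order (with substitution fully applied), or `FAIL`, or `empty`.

step 1: unify e ~ List c  [subst: {-} | 2 pending]
  bind e := List c
step 2: unify (Int -> Bool) ~ f  [subst: {e:=List c} | 1 pending]
  bind f := (Int -> Bool)
step 3: unify Bool ~ a  [subst: {e:=List c, f:=(Int -> Bool)} | 0 pending]
  bind a := Bool

Answer: a:=Bool e:=List c f:=(Int -> Bool)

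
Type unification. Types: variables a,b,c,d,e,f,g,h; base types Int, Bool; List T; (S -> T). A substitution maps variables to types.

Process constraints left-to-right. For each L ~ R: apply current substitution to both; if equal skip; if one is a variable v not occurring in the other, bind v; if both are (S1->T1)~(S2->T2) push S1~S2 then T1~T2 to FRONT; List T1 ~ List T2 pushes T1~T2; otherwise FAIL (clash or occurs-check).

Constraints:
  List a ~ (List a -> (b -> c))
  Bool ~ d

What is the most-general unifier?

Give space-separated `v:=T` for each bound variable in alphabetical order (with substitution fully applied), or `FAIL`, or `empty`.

Answer: FAIL

Derivation:
step 1: unify List a ~ (List a -> (b -> c))  [subst: {-} | 1 pending]
  clash: List a vs (List a -> (b -> c))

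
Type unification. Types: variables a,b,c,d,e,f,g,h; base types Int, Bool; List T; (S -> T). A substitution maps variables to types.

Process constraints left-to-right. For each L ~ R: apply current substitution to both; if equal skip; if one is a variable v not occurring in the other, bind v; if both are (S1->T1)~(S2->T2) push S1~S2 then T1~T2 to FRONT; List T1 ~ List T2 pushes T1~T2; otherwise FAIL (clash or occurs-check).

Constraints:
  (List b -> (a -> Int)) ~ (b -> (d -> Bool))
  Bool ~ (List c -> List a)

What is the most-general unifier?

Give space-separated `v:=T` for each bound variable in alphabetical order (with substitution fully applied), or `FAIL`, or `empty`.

step 1: unify (List b -> (a -> Int)) ~ (b -> (d -> Bool))  [subst: {-} | 1 pending]
  -> decompose arrow: push List b~b, (a -> Int)~(d -> Bool)
step 2: unify List b ~ b  [subst: {-} | 2 pending]
  occurs-check fail

Answer: FAIL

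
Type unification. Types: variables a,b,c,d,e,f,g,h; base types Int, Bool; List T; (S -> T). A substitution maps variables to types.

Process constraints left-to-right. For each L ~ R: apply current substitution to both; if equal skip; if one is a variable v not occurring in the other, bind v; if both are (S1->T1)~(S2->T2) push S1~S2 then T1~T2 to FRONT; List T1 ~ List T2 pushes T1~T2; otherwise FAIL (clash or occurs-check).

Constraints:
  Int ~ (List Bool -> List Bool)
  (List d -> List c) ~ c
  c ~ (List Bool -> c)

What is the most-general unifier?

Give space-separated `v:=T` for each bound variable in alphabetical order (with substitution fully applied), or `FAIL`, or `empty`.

step 1: unify Int ~ (List Bool -> List Bool)  [subst: {-} | 2 pending]
  clash: Int vs (List Bool -> List Bool)

Answer: FAIL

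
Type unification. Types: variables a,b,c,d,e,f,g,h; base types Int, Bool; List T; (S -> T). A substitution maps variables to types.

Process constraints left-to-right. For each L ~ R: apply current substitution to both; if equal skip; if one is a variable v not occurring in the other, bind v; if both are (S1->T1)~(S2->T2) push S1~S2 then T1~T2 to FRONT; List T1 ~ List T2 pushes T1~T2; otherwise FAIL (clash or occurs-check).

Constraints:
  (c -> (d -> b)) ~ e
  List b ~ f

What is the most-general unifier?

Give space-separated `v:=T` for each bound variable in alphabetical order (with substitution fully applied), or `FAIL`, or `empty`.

Answer: e:=(c -> (d -> b)) f:=List b

Derivation:
step 1: unify (c -> (d -> b)) ~ e  [subst: {-} | 1 pending]
  bind e := (c -> (d -> b))
step 2: unify List b ~ f  [subst: {e:=(c -> (d -> b))} | 0 pending]
  bind f := List b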